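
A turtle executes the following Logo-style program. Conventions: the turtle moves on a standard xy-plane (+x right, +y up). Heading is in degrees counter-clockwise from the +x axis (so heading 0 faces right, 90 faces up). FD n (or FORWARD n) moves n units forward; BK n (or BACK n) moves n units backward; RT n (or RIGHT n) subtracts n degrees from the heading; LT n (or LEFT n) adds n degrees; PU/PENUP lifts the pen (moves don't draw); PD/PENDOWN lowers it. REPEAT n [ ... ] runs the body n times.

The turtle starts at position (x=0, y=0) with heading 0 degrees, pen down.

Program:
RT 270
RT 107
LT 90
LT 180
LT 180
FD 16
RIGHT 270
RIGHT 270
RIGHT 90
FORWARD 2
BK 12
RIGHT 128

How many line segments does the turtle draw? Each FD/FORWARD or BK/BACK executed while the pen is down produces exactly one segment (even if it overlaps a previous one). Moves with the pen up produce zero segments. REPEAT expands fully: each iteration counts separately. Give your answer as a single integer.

Answer: 3

Derivation:
Executing turtle program step by step:
Start: pos=(0,0), heading=0, pen down
RT 270: heading 0 -> 90
RT 107: heading 90 -> 343
LT 90: heading 343 -> 73
LT 180: heading 73 -> 253
LT 180: heading 253 -> 73
FD 16: (0,0) -> (4.678,15.301) [heading=73, draw]
RT 270: heading 73 -> 163
RT 270: heading 163 -> 253
RT 90: heading 253 -> 163
FD 2: (4.678,15.301) -> (2.765,15.886) [heading=163, draw]
BK 12: (2.765,15.886) -> (14.241,12.377) [heading=163, draw]
RT 128: heading 163 -> 35
Final: pos=(14.241,12.377), heading=35, 3 segment(s) drawn
Segments drawn: 3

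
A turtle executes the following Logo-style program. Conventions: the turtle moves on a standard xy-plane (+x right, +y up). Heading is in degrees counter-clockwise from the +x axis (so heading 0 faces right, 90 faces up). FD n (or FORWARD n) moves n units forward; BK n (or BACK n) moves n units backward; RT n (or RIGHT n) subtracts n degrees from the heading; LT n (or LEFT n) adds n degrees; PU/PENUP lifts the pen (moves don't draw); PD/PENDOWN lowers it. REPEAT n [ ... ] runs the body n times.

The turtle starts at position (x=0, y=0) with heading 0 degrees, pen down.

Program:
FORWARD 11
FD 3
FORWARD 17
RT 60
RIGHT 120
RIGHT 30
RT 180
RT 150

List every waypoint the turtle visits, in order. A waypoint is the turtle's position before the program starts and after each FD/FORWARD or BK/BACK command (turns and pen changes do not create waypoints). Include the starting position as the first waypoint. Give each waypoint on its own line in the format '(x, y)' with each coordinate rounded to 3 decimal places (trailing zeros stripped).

Answer: (0, 0)
(11, 0)
(14, 0)
(31, 0)

Derivation:
Executing turtle program step by step:
Start: pos=(0,0), heading=0, pen down
FD 11: (0,0) -> (11,0) [heading=0, draw]
FD 3: (11,0) -> (14,0) [heading=0, draw]
FD 17: (14,0) -> (31,0) [heading=0, draw]
RT 60: heading 0 -> 300
RT 120: heading 300 -> 180
RT 30: heading 180 -> 150
RT 180: heading 150 -> 330
RT 150: heading 330 -> 180
Final: pos=(31,0), heading=180, 3 segment(s) drawn
Waypoints (4 total):
(0, 0)
(11, 0)
(14, 0)
(31, 0)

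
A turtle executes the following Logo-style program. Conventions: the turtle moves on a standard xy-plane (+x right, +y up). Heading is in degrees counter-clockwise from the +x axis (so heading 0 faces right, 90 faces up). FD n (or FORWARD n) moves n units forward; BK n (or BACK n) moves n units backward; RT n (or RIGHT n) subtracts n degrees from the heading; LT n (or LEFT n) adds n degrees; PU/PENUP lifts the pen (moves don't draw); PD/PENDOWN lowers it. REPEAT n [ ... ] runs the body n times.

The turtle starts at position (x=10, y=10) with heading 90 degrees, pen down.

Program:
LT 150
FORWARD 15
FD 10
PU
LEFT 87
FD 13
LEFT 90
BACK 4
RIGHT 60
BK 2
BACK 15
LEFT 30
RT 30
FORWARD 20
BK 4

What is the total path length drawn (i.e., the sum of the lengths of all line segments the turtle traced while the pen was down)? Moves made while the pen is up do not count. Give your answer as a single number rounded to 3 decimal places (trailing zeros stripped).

Answer: 25

Derivation:
Executing turtle program step by step:
Start: pos=(10,10), heading=90, pen down
LT 150: heading 90 -> 240
FD 15: (10,10) -> (2.5,-2.99) [heading=240, draw]
FD 10: (2.5,-2.99) -> (-2.5,-11.651) [heading=240, draw]
PU: pen up
LT 87: heading 240 -> 327
FD 13: (-2.5,-11.651) -> (8.403,-18.731) [heading=327, move]
LT 90: heading 327 -> 57
BK 4: (8.403,-18.731) -> (6.224,-22.086) [heading=57, move]
RT 60: heading 57 -> 357
BK 2: (6.224,-22.086) -> (4.227,-21.981) [heading=357, move]
BK 15: (4.227,-21.981) -> (-10.753,-21.196) [heading=357, move]
LT 30: heading 357 -> 27
RT 30: heading 27 -> 357
FD 20: (-10.753,-21.196) -> (9.22,-22.243) [heading=357, move]
BK 4: (9.22,-22.243) -> (5.226,-22.033) [heading=357, move]
Final: pos=(5.226,-22.033), heading=357, 2 segment(s) drawn

Segment lengths:
  seg 1: (10,10) -> (2.5,-2.99), length = 15
  seg 2: (2.5,-2.99) -> (-2.5,-11.651), length = 10
Total = 25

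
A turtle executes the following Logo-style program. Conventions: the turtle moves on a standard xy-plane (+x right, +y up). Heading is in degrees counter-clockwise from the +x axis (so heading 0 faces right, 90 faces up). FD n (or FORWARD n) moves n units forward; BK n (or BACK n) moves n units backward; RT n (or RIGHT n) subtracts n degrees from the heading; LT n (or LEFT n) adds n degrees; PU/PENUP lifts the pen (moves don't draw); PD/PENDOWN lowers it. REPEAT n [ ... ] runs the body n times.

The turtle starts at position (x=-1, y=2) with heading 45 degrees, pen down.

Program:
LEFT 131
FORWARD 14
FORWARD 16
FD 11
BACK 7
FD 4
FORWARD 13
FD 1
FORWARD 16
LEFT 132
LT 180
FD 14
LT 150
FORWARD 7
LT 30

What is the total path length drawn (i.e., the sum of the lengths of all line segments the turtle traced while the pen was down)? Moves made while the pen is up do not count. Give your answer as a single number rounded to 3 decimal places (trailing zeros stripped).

Executing turtle program step by step:
Start: pos=(-1,2), heading=45, pen down
LT 131: heading 45 -> 176
FD 14: (-1,2) -> (-14.966,2.977) [heading=176, draw]
FD 16: (-14.966,2.977) -> (-30.927,4.093) [heading=176, draw]
FD 11: (-30.927,4.093) -> (-41.9,4.86) [heading=176, draw]
BK 7: (-41.9,4.86) -> (-34.917,4.372) [heading=176, draw]
FD 4: (-34.917,4.372) -> (-38.907,4.651) [heading=176, draw]
FD 13: (-38.907,4.651) -> (-51.876,5.558) [heading=176, draw]
FD 1: (-51.876,5.558) -> (-52.873,5.627) [heading=176, draw]
FD 16: (-52.873,5.627) -> (-68.834,6.743) [heading=176, draw]
LT 132: heading 176 -> 308
LT 180: heading 308 -> 128
FD 14: (-68.834,6.743) -> (-77.454,17.776) [heading=128, draw]
LT 150: heading 128 -> 278
FD 7: (-77.454,17.776) -> (-76.479,10.844) [heading=278, draw]
LT 30: heading 278 -> 308
Final: pos=(-76.479,10.844), heading=308, 10 segment(s) drawn

Segment lengths:
  seg 1: (-1,2) -> (-14.966,2.977), length = 14
  seg 2: (-14.966,2.977) -> (-30.927,4.093), length = 16
  seg 3: (-30.927,4.093) -> (-41.9,4.86), length = 11
  seg 4: (-41.9,4.86) -> (-34.917,4.372), length = 7
  seg 5: (-34.917,4.372) -> (-38.907,4.651), length = 4
  seg 6: (-38.907,4.651) -> (-51.876,5.558), length = 13
  seg 7: (-51.876,5.558) -> (-52.873,5.627), length = 1
  seg 8: (-52.873,5.627) -> (-68.834,6.743), length = 16
  seg 9: (-68.834,6.743) -> (-77.454,17.776), length = 14
  seg 10: (-77.454,17.776) -> (-76.479,10.844), length = 7
Total = 103

Answer: 103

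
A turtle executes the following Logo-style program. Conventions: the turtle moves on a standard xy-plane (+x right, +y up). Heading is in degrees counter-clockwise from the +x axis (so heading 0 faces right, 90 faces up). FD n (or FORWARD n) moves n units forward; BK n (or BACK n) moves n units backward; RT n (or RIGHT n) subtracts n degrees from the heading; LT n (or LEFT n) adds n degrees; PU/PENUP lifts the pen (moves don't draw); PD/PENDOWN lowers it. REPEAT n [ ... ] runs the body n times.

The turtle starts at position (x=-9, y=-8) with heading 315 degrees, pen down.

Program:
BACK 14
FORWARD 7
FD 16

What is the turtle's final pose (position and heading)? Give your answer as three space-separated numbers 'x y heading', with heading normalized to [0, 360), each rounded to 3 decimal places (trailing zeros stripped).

Answer: -2.636 -14.364 315

Derivation:
Executing turtle program step by step:
Start: pos=(-9,-8), heading=315, pen down
BK 14: (-9,-8) -> (-18.899,1.899) [heading=315, draw]
FD 7: (-18.899,1.899) -> (-13.95,-3.05) [heading=315, draw]
FD 16: (-13.95,-3.05) -> (-2.636,-14.364) [heading=315, draw]
Final: pos=(-2.636,-14.364), heading=315, 3 segment(s) drawn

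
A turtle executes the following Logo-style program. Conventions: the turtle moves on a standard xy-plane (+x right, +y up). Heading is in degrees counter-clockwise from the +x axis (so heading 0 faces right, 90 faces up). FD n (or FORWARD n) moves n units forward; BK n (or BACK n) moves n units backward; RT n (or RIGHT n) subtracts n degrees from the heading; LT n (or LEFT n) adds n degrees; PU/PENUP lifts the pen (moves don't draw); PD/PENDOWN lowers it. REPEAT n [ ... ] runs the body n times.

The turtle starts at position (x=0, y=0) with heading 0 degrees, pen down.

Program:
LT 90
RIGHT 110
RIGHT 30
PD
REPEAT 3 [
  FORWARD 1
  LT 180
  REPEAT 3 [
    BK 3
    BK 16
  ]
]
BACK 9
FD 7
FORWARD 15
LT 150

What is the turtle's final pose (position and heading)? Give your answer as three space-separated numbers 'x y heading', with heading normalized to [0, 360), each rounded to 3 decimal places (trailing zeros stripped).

Answer: 28.925 -34.472 280

Derivation:
Executing turtle program step by step:
Start: pos=(0,0), heading=0, pen down
LT 90: heading 0 -> 90
RT 110: heading 90 -> 340
RT 30: heading 340 -> 310
PD: pen down
REPEAT 3 [
  -- iteration 1/3 --
  FD 1: (0,0) -> (0.643,-0.766) [heading=310, draw]
  LT 180: heading 310 -> 130
  REPEAT 3 [
    -- iteration 1/3 --
    BK 3: (0.643,-0.766) -> (2.571,-3.064) [heading=130, draw]
    BK 16: (2.571,-3.064) -> (12.856,-15.321) [heading=130, draw]
    -- iteration 2/3 --
    BK 3: (12.856,-15.321) -> (14.784,-17.619) [heading=130, draw]
    BK 16: (14.784,-17.619) -> (25.069,-29.876) [heading=130, draw]
    -- iteration 3/3 --
    BK 3: (25.069,-29.876) -> (26.997,-32.174) [heading=130, draw]
    BK 16: (26.997,-32.174) -> (37.282,-44.431) [heading=130, draw]
  ]
  -- iteration 2/3 --
  FD 1: (37.282,-44.431) -> (36.639,-43.665) [heading=130, draw]
  LT 180: heading 130 -> 310
  REPEAT 3 [
    -- iteration 1/3 --
    BK 3: (36.639,-43.665) -> (34.711,-41.366) [heading=310, draw]
    BK 16: (34.711,-41.366) -> (24.426,-29.11) [heading=310, draw]
    -- iteration 2/3 --
    BK 3: (24.426,-29.11) -> (22.498,-26.812) [heading=310, draw]
    BK 16: (22.498,-26.812) -> (12.213,-14.555) [heading=310, draw]
    -- iteration 3/3 --
    BK 3: (12.213,-14.555) -> (10.285,-12.257) [heading=310, draw]
    BK 16: (10.285,-12.257) -> (0,0) [heading=310, draw]
  ]
  -- iteration 3/3 --
  FD 1: (0,0) -> (0.643,-0.766) [heading=310, draw]
  LT 180: heading 310 -> 130
  REPEAT 3 [
    -- iteration 1/3 --
    BK 3: (0.643,-0.766) -> (2.571,-3.064) [heading=130, draw]
    BK 16: (2.571,-3.064) -> (12.856,-15.321) [heading=130, draw]
    -- iteration 2/3 --
    BK 3: (12.856,-15.321) -> (14.784,-17.619) [heading=130, draw]
    BK 16: (14.784,-17.619) -> (25.069,-29.876) [heading=130, draw]
    -- iteration 3/3 --
    BK 3: (25.069,-29.876) -> (26.997,-32.174) [heading=130, draw]
    BK 16: (26.997,-32.174) -> (37.282,-44.431) [heading=130, draw]
  ]
]
BK 9: (37.282,-44.431) -> (43.067,-51.325) [heading=130, draw]
FD 7: (43.067,-51.325) -> (38.567,-45.963) [heading=130, draw]
FD 15: (38.567,-45.963) -> (28.925,-34.472) [heading=130, draw]
LT 150: heading 130 -> 280
Final: pos=(28.925,-34.472), heading=280, 24 segment(s) drawn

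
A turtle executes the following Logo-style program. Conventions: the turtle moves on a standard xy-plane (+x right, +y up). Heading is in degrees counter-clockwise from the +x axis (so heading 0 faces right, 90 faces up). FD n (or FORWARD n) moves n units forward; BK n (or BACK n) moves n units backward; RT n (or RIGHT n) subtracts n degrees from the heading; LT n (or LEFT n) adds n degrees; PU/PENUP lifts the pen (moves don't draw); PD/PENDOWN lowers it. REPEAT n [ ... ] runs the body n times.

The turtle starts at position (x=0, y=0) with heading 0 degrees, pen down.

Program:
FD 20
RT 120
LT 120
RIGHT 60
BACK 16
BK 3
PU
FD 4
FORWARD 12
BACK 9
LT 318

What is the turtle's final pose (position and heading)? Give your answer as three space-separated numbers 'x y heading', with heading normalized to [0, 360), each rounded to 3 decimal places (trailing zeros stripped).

Answer: 14 10.392 258

Derivation:
Executing turtle program step by step:
Start: pos=(0,0), heading=0, pen down
FD 20: (0,0) -> (20,0) [heading=0, draw]
RT 120: heading 0 -> 240
LT 120: heading 240 -> 0
RT 60: heading 0 -> 300
BK 16: (20,0) -> (12,13.856) [heading=300, draw]
BK 3: (12,13.856) -> (10.5,16.454) [heading=300, draw]
PU: pen up
FD 4: (10.5,16.454) -> (12.5,12.99) [heading=300, move]
FD 12: (12.5,12.99) -> (18.5,2.598) [heading=300, move]
BK 9: (18.5,2.598) -> (14,10.392) [heading=300, move]
LT 318: heading 300 -> 258
Final: pos=(14,10.392), heading=258, 3 segment(s) drawn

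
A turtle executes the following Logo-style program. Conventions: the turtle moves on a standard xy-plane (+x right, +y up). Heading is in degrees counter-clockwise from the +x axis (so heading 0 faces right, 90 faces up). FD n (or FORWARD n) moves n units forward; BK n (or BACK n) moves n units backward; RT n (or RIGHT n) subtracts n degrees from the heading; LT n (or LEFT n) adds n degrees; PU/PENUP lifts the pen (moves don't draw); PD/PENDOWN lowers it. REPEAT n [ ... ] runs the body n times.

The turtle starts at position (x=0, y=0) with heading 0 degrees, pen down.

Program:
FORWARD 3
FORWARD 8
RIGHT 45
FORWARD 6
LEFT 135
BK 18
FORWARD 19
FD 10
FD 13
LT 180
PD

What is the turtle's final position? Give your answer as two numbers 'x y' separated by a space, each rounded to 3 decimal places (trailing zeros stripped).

Executing turtle program step by step:
Start: pos=(0,0), heading=0, pen down
FD 3: (0,0) -> (3,0) [heading=0, draw]
FD 8: (3,0) -> (11,0) [heading=0, draw]
RT 45: heading 0 -> 315
FD 6: (11,0) -> (15.243,-4.243) [heading=315, draw]
LT 135: heading 315 -> 90
BK 18: (15.243,-4.243) -> (15.243,-22.243) [heading=90, draw]
FD 19: (15.243,-22.243) -> (15.243,-3.243) [heading=90, draw]
FD 10: (15.243,-3.243) -> (15.243,6.757) [heading=90, draw]
FD 13: (15.243,6.757) -> (15.243,19.757) [heading=90, draw]
LT 180: heading 90 -> 270
PD: pen down
Final: pos=(15.243,19.757), heading=270, 7 segment(s) drawn

Answer: 15.243 19.757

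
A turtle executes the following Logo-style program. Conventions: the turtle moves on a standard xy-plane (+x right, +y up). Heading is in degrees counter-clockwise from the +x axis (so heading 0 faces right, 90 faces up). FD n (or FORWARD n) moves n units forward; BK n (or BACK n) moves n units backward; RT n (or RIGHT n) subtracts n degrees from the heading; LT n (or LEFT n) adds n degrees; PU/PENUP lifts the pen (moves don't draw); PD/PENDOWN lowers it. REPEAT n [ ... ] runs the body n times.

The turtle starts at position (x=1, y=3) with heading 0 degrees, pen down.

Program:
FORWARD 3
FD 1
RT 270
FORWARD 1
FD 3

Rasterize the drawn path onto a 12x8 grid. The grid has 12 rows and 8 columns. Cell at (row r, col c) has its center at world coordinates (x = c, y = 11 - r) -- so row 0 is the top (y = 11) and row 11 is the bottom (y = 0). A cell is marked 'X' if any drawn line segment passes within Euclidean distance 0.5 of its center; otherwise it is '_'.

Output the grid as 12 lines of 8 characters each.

Segment 0: (1,3) -> (4,3)
Segment 1: (4,3) -> (5,3)
Segment 2: (5,3) -> (5,4)
Segment 3: (5,4) -> (5,7)

Answer: ________
________
________
________
_____X__
_____X__
_____X__
_____X__
_XXXXX__
________
________
________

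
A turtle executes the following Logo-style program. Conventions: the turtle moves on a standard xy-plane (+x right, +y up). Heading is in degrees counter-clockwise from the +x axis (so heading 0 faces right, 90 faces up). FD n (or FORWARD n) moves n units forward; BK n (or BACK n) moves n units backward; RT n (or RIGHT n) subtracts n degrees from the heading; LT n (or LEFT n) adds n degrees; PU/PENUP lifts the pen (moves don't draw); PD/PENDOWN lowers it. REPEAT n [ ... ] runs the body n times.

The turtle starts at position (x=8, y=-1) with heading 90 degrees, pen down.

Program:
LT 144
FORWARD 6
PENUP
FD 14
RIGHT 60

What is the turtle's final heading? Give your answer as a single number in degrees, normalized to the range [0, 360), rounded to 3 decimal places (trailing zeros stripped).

Executing turtle program step by step:
Start: pos=(8,-1), heading=90, pen down
LT 144: heading 90 -> 234
FD 6: (8,-1) -> (4.473,-5.854) [heading=234, draw]
PU: pen up
FD 14: (4.473,-5.854) -> (-3.756,-17.18) [heading=234, move]
RT 60: heading 234 -> 174
Final: pos=(-3.756,-17.18), heading=174, 1 segment(s) drawn

Answer: 174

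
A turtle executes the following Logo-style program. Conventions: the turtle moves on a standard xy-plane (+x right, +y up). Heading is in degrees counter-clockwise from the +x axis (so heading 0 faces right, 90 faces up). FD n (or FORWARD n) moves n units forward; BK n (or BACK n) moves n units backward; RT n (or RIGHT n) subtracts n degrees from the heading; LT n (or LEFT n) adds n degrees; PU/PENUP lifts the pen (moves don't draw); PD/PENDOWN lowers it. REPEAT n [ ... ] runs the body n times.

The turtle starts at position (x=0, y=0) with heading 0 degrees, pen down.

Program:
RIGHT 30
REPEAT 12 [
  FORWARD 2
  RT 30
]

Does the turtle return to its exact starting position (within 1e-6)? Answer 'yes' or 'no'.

Answer: yes

Derivation:
Executing turtle program step by step:
Start: pos=(0,0), heading=0, pen down
RT 30: heading 0 -> 330
REPEAT 12 [
  -- iteration 1/12 --
  FD 2: (0,0) -> (1.732,-1) [heading=330, draw]
  RT 30: heading 330 -> 300
  -- iteration 2/12 --
  FD 2: (1.732,-1) -> (2.732,-2.732) [heading=300, draw]
  RT 30: heading 300 -> 270
  -- iteration 3/12 --
  FD 2: (2.732,-2.732) -> (2.732,-4.732) [heading=270, draw]
  RT 30: heading 270 -> 240
  -- iteration 4/12 --
  FD 2: (2.732,-4.732) -> (1.732,-6.464) [heading=240, draw]
  RT 30: heading 240 -> 210
  -- iteration 5/12 --
  FD 2: (1.732,-6.464) -> (0,-7.464) [heading=210, draw]
  RT 30: heading 210 -> 180
  -- iteration 6/12 --
  FD 2: (0,-7.464) -> (-2,-7.464) [heading=180, draw]
  RT 30: heading 180 -> 150
  -- iteration 7/12 --
  FD 2: (-2,-7.464) -> (-3.732,-6.464) [heading=150, draw]
  RT 30: heading 150 -> 120
  -- iteration 8/12 --
  FD 2: (-3.732,-6.464) -> (-4.732,-4.732) [heading=120, draw]
  RT 30: heading 120 -> 90
  -- iteration 9/12 --
  FD 2: (-4.732,-4.732) -> (-4.732,-2.732) [heading=90, draw]
  RT 30: heading 90 -> 60
  -- iteration 10/12 --
  FD 2: (-4.732,-2.732) -> (-3.732,-1) [heading=60, draw]
  RT 30: heading 60 -> 30
  -- iteration 11/12 --
  FD 2: (-3.732,-1) -> (-2,0) [heading=30, draw]
  RT 30: heading 30 -> 0
  -- iteration 12/12 --
  FD 2: (-2,0) -> (0,0) [heading=0, draw]
  RT 30: heading 0 -> 330
]
Final: pos=(0,0), heading=330, 12 segment(s) drawn

Start position: (0, 0)
Final position: (0, 0)
Distance = 0; < 1e-6 -> CLOSED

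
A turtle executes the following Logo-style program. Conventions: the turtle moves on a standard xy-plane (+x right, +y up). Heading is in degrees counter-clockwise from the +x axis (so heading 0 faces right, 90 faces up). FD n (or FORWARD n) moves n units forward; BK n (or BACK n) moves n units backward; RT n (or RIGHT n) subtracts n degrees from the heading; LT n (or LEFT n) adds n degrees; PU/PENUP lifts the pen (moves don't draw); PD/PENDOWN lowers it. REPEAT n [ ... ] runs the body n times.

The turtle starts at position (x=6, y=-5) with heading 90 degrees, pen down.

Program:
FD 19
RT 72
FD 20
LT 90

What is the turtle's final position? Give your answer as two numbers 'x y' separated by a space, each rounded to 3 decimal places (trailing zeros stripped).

Answer: 25.021 20.18

Derivation:
Executing turtle program step by step:
Start: pos=(6,-5), heading=90, pen down
FD 19: (6,-5) -> (6,14) [heading=90, draw]
RT 72: heading 90 -> 18
FD 20: (6,14) -> (25.021,20.18) [heading=18, draw]
LT 90: heading 18 -> 108
Final: pos=(25.021,20.18), heading=108, 2 segment(s) drawn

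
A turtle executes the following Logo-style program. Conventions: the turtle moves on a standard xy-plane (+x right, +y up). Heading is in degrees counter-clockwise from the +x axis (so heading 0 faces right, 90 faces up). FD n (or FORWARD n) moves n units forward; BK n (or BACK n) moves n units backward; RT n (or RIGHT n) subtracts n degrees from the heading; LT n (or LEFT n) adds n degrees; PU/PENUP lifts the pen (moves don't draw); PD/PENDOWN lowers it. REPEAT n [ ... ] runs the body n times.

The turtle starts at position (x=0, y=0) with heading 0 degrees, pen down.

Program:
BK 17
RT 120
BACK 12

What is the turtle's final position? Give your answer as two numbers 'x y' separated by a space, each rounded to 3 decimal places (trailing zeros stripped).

Answer: -11 10.392

Derivation:
Executing turtle program step by step:
Start: pos=(0,0), heading=0, pen down
BK 17: (0,0) -> (-17,0) [heading=0, draw]
RT 120: heading 0 -> 240
BK 12: (-17,0) -> (-11,10.392) [heading=240, draw]
Final: pos=(-11,10.392), heading=240, 2 segment(s) drawn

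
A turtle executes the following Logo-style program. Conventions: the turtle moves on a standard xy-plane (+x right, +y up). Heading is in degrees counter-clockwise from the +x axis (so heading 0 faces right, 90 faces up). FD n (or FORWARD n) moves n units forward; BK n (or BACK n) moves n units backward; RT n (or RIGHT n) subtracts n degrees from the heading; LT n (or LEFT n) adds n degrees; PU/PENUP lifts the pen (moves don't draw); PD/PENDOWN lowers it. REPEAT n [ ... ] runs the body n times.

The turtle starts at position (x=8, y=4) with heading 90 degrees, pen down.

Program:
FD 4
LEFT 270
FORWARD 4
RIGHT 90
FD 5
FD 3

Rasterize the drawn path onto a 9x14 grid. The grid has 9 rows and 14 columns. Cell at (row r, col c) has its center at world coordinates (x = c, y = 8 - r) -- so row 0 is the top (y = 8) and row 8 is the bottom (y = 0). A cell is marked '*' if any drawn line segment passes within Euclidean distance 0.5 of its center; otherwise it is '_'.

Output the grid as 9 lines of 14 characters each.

Answer: ________*****_
________*___*_
________*___*_
________*___*_
________*___*_
____________*_
____________*_
____________*_
____________*_

Derivation:
Segment 0: (8,4) -> (8,8)
Segment 1: (8,8) -> (12,8)
Segment 2: (12,8) -> (12,3)
Segment 3: (12,3) -> (12,-0)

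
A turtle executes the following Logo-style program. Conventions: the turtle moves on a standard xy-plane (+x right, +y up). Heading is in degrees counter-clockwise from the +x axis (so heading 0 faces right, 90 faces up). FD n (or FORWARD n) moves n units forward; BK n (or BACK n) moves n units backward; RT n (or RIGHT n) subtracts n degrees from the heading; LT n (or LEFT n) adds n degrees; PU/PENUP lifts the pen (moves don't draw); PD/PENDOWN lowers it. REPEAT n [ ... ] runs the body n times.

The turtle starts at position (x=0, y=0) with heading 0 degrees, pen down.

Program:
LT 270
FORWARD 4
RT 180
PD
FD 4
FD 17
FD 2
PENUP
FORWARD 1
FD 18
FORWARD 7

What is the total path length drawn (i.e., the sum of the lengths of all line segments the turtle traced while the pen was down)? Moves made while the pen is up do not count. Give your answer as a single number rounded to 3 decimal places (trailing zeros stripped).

Answer: 27

Derivation:
Executing turtle program step by step:
Start: pos=(0,0), heading=0, pen down
LT 270: heading 0 -> 270
FD 4: (0,0) -> (0,-4) [heading=270, draw]
RT 180: heading 270 -> 90
PD: pen down
FD 4: (0,-4) -> (0,0) [heading=90, draw]
FD 17: (0,0) -> (0,17) [heading=90, draw]
FD 2: (0,17) -> (0,19) [heading=90, draw]
PU: pen up
FD 1: (0,19) -> (0,20) [heading=90, move]
FD 18: (0,20) -> (0,38) [heading=90, move]
FD 7: (0,38) -> (0,45) [heading=90, move]
Final: pos=(0,45), heading=90, 4 segment(s) drawn

Segment lengths:
  seg 1: (0,0) -> (0,-4), length = 4
  seg 2: (0,-4) -> (0,0), length = 4
  seg 3: (0,0) -> (0,17), length = 17
  seg 4: (0,17) -> (0,19), length = 2
Total = 27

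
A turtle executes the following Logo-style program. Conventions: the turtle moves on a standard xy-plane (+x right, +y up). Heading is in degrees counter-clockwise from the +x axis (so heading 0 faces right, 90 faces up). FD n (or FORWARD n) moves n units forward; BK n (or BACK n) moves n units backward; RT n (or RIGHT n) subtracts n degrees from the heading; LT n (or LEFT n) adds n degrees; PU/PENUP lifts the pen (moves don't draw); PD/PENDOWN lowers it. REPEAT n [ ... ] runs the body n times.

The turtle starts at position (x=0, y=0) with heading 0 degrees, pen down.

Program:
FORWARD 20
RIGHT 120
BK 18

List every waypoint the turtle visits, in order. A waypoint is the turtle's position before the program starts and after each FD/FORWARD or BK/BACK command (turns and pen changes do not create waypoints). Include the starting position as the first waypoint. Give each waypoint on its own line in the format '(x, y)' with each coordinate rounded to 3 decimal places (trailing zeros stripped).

Answer: (0, 0)
(20, 0)
(29, 15.588)

Derivation:
Executing turtle program step by step:
Start: pos=(0,0), heading=0, pen down
FD 20: (0,0) -> (20,0) [heading=0, draw]
RT 120: heading 0 -> 240
BK 18: (20,0) -> (29,15.588) [heading=240, draw]
Final: pos=(29,15.588), heading=240, 2 segment(s) drawn
Waypoints (3 total):
(0, 0)
(20, 0)
(29, 15.588)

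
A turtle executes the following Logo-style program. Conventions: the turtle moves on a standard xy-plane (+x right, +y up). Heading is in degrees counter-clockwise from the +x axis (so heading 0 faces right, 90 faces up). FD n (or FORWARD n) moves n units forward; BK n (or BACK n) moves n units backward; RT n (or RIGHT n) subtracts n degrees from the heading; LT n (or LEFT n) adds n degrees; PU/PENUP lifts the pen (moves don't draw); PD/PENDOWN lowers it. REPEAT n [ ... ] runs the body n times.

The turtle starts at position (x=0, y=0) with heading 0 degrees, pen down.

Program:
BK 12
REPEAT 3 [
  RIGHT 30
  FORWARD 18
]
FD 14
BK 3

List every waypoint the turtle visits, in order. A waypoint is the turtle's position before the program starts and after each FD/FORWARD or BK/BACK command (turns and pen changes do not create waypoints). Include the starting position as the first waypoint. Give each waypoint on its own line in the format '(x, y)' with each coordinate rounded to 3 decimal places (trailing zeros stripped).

Answer: (0, 0)
(-12, 0)
(3.588, -9)
(12.588, -24.588)
(12.588, -42.588)
(12.588, -56.588)
(12.588, -53.588)

Derivation:
Executing turtle program step by step:
Start: pos=(0,0), heading=0, pen down
BK 12: (0,0) -> (-12,0) [heading=0, draw]
REPEAT 3 [
  -- iteration 1/3 --
  RT 30: heading 0 -> 330
  FD 18: (-12,0) -> (3.588,-9) [heading=330, draw]
  -- iteration 2/3 --
  RT 30: heading 330 -> 300
  FD 18: (3.588,-9) -> (12.588,-24.588) [heading=300, draw]
  -- iteration 3/3 --
  RT 30: heading 300 -> 270
  FD 18: (12.588,-24.588) -> (12.588,-42.588) [heading=270, draw]
]
FD 14: (12.588,-42.588) -> (12.588,-56.588) [heading=270, draw]
BK 3: (12.588,-56.588) -> (12.588,-53.588) [heading=270, draw]
Final: pos=(12.588,-53.588), heading=270, 6 segment(s) drawn
Waypoints (7 total):
(0, 0)
(-12, 0)
(3.588, -9)
(12.588, -24.588)
(12.588, -42.588)
(12.588, -56.588)
(12.588, -53.588)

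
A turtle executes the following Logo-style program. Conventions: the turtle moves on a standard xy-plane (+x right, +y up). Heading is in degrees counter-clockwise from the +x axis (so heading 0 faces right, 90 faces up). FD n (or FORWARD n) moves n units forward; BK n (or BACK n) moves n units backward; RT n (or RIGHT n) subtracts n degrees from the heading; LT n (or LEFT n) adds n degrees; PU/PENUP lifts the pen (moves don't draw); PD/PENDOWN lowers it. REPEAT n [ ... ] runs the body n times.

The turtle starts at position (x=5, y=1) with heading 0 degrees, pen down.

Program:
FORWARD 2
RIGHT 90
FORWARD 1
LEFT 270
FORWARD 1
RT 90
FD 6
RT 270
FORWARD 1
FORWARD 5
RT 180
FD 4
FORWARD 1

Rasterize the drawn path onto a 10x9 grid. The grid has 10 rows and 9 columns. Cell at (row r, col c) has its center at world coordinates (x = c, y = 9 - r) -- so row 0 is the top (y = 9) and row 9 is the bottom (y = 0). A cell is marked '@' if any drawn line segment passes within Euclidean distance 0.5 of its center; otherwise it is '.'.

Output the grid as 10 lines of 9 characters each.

Segment 0: (5,1) -> (7,1)
Segment 1: (7,1) -> (7,0)
Segment 2: (7,0) -> (6,0)
Segment 3: (6,0) -> (6,6)
Segment 4: (6,6) -> (5,6)
Segment 5: (5,6) -> (0,6)
Segment 6: (0,6) -> (4,6)
Segment 7: (4,6) -> (5,6)

Answer: .........
.........
.........
@@@@@@@..
......@..
......@..
......@..
......@..
.....@@@.
......@@.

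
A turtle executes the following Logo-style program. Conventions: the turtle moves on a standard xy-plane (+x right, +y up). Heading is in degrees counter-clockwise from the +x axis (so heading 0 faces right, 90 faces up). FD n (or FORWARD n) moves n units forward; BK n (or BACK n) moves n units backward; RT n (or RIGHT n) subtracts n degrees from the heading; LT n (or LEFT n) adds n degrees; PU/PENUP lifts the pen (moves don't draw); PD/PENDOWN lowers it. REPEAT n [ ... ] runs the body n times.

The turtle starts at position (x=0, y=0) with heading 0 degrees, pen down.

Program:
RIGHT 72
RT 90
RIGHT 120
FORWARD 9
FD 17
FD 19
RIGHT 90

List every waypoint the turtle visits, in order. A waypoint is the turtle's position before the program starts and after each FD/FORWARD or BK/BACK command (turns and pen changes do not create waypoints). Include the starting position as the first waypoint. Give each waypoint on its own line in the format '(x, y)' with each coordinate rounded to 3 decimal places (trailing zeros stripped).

Answer: (0, 0)
(1.871, 8.803)
(5.406, 25.432)
(9.356, 44.017)

Derivation:
Executing turtle program step by step:
Start: pos=(0,0), heading=0, pen down
RT 72: heading 0 -> 288
RT 90: heading 288 -> 198
RT 120: heading 198 -> 78
FD 9: (0,0) -> (1.871,8.803) [heading=78, draw]
FD 17: (1.871,8.803) -> (5.406,25.432) [heading=78, draw]
FD 19: (5.406,25.432) -> (9.356,44.017) [heading=78, draw]
RT 90: heading 78 -> 348
Final: pos=(9.356,44.017), heading=348, 3 segment(s) drawn
Waypoints (4 total):
(0, 0)
(1.871, 8.803)
(5.406, 25.432)
(9.356, 44.017)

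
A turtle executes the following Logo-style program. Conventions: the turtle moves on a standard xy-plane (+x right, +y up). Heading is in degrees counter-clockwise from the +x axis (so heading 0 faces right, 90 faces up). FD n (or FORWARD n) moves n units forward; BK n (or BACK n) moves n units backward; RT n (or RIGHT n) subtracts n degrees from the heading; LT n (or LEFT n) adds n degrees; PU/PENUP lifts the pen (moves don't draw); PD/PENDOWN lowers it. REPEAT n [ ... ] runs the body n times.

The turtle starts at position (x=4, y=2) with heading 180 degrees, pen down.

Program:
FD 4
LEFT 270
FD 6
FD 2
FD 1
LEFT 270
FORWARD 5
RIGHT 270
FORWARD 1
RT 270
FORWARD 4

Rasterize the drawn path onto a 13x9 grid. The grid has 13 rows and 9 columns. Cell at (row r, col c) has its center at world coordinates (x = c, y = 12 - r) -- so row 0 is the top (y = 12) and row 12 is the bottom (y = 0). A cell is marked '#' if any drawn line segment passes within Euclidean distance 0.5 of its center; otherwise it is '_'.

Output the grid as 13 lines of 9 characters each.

Segment 0: (4,2) -> (0,2)
Segment 1: (0,2) -> (0,8)
Segment 2: (0,8) -> (0,10)
Segment 3: (0,10) -> (0,11)
Segment 4: (0,11) -> (5,11)
Segment 5: (5,11) -> (5,12)
Segment 6: (5,12) -> (1,12)

Answer: _#####___
######___
#________
#________
#________
#________
#________
#________
#________
#________
#####____
_________
_________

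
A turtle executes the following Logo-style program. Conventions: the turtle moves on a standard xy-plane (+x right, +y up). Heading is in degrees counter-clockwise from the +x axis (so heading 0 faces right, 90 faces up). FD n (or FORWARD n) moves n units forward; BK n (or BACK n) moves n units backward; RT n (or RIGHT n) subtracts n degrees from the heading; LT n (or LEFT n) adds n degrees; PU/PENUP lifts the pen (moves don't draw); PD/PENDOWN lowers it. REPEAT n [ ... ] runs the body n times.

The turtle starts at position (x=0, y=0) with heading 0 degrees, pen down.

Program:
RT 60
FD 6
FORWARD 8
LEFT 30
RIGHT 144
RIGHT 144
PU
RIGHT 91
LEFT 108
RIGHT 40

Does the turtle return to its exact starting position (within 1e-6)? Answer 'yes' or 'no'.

Executing turtle program step by step:
Start: pos=(0,0), heading=0, pen down
RT 60: heading 0 -> 300
FD 6: (0,0) -> (3,-5.196) [heading=300, draw]
FD 8: (3,-5.196) -> (7,-12.124) [heading=300, draw]
LT 30: heading 300 -> 330
RT 144: heading 330 -> 186
RT 144: heading 186 -> 42
PU: pen up
RT 91: heading 42 -> 311
LT 108: heading 311 -> 59
RT 40: heading 59 -> 19
Final: pos=(7,-12.124), heading=19, 2 segment(s) drawn

Start position: (0, 0)
Final position: (7, -12.124)
Distance = 14; >= 1e-6 -> NOT closed

Answer: no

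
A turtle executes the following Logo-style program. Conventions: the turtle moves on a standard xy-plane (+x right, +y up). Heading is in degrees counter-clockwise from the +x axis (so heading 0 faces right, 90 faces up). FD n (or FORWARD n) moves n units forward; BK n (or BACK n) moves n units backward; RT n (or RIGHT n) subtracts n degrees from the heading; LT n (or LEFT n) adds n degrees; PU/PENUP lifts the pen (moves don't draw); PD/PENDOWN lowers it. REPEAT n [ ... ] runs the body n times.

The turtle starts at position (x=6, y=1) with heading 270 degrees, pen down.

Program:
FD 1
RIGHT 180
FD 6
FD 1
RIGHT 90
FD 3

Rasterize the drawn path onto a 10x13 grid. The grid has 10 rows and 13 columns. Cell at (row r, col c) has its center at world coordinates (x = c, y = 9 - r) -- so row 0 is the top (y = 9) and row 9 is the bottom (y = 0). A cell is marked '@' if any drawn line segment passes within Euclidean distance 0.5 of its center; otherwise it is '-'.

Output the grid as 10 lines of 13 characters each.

Segment 0: (6,1) -> (6,0)
Segment 1: (6,0) -> (6,6)
Segment 2: (6,6) -> (6,7)
Segment 3: (6,7) -> (9,7)

Answer: -------------
-------------
------@@@@---
------@------
------@------
------@------
------@------
------@------
------@------
------@------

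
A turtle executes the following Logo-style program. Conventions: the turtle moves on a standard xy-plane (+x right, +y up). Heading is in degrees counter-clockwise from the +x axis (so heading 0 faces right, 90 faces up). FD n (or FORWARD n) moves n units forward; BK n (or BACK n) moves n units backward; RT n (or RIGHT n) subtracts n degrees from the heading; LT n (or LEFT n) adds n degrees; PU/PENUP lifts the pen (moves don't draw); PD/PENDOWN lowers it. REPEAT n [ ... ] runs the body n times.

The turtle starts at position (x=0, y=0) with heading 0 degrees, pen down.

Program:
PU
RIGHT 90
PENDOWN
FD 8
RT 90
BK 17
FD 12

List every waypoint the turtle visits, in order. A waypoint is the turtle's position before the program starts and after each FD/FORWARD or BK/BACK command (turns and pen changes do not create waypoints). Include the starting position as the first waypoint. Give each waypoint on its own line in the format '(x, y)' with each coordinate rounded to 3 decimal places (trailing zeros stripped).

Executing turtle program step by step:
Start: pos=(0,0), heading=0, pen down
PU: pen up
RT 90: heading 0 -> 270
PD: pen down
FD 8: (0,0) -> (0,-8) [heading=270, draw]
RT 90: heading 270 -> 180
BK 17: (0,-8) -> (17,-8) [heading=180, draw]
FD 12: (17,-8) -> (5,-8) [heading=180, draw]
Final: pos=(5,-8), heading=180, 3 segment(s) drawn
Waypoints (4 total):
(0, 0)
(0, -8)
(17, -8)
(5, -8)

Answer: (0, 0)
(0, -8)
(17, -8)
(5, -8)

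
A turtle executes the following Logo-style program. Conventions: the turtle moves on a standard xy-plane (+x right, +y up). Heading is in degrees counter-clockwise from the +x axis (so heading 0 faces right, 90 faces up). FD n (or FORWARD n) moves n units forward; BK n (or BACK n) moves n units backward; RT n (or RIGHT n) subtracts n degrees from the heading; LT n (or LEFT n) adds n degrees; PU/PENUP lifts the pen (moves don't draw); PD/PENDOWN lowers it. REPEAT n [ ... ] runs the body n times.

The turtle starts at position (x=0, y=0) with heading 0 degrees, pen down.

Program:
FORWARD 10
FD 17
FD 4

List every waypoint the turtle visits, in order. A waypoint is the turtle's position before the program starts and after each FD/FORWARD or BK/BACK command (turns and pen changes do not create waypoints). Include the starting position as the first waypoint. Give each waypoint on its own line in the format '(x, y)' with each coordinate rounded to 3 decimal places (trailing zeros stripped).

Executing turtle program step by step:
Start: pos=(0,0), heading=0, pen down
FD 10: (0,0) -> (10,0) [heading=0, draw]
FD 17: (10,0) -> (27,0) [heading=0, draw]
FD 4: (27,0) -> (31,0) [heading=0, draw]
Final: pos=(31,0), heading=0, 3 segment(s) drawn
Waypoints (4 total):
(0, 0)
(10, 0)
(27, 0)
(31, 0)

Answer: (0, 0)
(10, 0)
(27, 0)
(31, 0)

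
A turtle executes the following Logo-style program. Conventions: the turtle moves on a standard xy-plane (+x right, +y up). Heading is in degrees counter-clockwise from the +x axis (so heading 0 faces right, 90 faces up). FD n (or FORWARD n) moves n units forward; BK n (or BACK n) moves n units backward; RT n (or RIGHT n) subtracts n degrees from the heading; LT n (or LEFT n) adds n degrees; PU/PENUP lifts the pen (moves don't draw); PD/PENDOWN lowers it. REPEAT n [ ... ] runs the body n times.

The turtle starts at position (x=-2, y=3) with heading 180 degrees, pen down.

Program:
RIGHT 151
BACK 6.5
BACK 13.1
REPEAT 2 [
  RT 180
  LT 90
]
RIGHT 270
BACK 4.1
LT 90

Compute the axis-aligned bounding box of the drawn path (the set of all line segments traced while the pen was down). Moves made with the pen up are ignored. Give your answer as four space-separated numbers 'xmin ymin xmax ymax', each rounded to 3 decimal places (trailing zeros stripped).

Answer: -21.13 -6.502 -2 3

Derivation:
Executing turtle program step by step:
Start: pos=(-2,3), heading=180, pen down
RT 151: heading 180 -> 29
BK 6.5: (-2,3) -> (-7.685,-0.151) [heading=29, draw]
BK 13.1: (-7.685,-0.151) -> (-19.143,-6.502) [heading=29, draw]
REPEAT 2 [
  -- iteration 1/2 --
  RT 180: heading 29 -> 209
  LT 90: heading 209 -> 299
  -- iteration 2/2 --
  RT 180: heading 299 -> 119
  LT 90: heading 119 -> 209
]
RT 270: heading 209 -> 299
BK 4.1: (-19.143,-6.502) -> (-21.13,-2.916) [heading=299, draw]
LT 90: heading 299 -> 29
Final: pos=(-21.13,-2.916), heading=29, 3 segment(s) drawn

Segment endpoints: x in {-21.13, -19.143, -7.685, -2}, y in {-6.502, -2.916, -0.151, 3}
xmin=-21.13, ymin=-6.502, xmax=-2, ymax=3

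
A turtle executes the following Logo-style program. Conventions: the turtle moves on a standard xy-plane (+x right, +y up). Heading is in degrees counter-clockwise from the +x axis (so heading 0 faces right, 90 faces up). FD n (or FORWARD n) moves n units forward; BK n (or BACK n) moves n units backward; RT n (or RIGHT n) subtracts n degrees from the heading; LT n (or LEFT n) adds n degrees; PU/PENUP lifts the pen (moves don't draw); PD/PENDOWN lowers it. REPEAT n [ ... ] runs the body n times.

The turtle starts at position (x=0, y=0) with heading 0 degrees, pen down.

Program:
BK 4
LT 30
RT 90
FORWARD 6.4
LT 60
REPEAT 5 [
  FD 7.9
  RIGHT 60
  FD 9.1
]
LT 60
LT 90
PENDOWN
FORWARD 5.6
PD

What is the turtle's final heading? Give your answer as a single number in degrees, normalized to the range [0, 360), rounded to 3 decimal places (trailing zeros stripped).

Executing turtle program step by step:
Start: pos=(0,0), heading=0, pen down
BK 4: (0,0) -> (-4,0) [heading=0, draw]
LT 30: heading 0 -> 30
RT 90: heading 30 -> 300
FD 6.4: (-4,0) -> (-0.8,-5.543) [heading=300, draw]
LT 60: heading 300 -> 0
REPEAT 5 [
  -- iteration 1/5 --
  FD 7.9: (-0.8,-5.543) -> (7.1,-5.543) [heading=0, draw]
  RT 60: heading 0 -> 300
  FD 9.1: (7.1,-5.543) -> (11.65,-13.423) [heading=300, draw]
  -- iteration 2/5 --
  FD 7.9: (11.65,-13.423) -> (15.6,-20.265) [heading=300, draw]
  RT 60: heading 300 -> 240
  FD 9.1: (15.6,-20.265) -> (11.05,-28.146) [heading=240, draw]
  -- iteration 3/5 --
  FD 7.9: (11.05,-28.146) -> (7.1,-34.987) [heading=240, draw]
  RT 60: heading 240 -> 180
  FD 9.1: (7.1,-34.987) -> (-2,-34.987) [heading=180, draw]
  -- iteration 4/5 --
  FD 7.9: (-2,-34.987) -> (-9.9,-34.987) [heading=180, draw]
  RT 60: heading 180 -> 120
  FD 9.1: (-9.9,-34.987) -> (-14.45,-27.107) [heading=120, draw]
  -- iteration 5/5 --
  FD 7.9: (-14.45,-27.107) -> (-18.4,-20.265) [heading=120, draw]
  RT 60: heading 120 -> 60
  FD 9.1: (-18.4,-20.265) -> (-13.85,-12.384) [heading=60, draw]
]
LT 60: heading 60 -> 120
LT 90: heading 120 -> 210
PD: pen down
FD 5.6: (-13.85,-12.384) -> (-18.7,-15.184) [heading=210, draw]
PD: pen down
Final: pos=(-18.7,-15.184), heading=210, 13 segment(s) drawn

Answer: 210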